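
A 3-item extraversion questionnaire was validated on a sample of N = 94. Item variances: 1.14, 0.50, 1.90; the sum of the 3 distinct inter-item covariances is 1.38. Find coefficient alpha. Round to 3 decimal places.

α = 0.657

Σσᵢ² = 1.14 + 0.50 + 1.90 = 3.54
Sum of distinct covariances = 1.38
total variance = Σσᵢ² + 2·Σcov = 3.54 + 2 × 1.38 = 6.30
α = (3/2)·(1 − 3.54/6.30) = 0.657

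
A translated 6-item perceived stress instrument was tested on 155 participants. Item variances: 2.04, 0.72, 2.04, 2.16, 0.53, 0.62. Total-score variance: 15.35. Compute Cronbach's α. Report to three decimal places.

α = 0.566

Σσᵢ² = 2.04 + 0.72 + 2.04 + 2.16 + 0.53 + 0.62 = 8.11
α = (k/(k−1))·(1 − Σσᵢ²/σ²_T) = (6/5)·(1 − 8.11/15.35) = 0.566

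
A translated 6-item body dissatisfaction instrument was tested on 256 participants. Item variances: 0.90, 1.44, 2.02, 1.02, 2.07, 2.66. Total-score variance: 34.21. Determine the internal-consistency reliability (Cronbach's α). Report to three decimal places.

Cronbach's α = 0.845

Σσᵢ² = 0.90 + 1.44 + 2.02 + 1.02 + 2.07 + 2.66 = 10.11
α = (k/(k−1))·(1 − Σσᵢ²/σ²_T) = (6/5)·(1 − 10.11/34.21) = 0.845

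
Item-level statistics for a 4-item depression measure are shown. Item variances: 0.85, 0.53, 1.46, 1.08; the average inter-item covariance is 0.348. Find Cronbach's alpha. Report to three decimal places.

Cronbach's alpha = 0.688

Σσ²ᵢ = 0.85 + 0.53 + 1.46 + 1.08 = 3.92
Sum of the 6 distinct covariances = 6 × 0.348 = 2.088
σ²_T = Σσ²ᵢ + 2·Σcov = 3.92 + 2 × 2.088 = 8.096
α = (4/3)·(1 − 3.92/8.096) = 0.688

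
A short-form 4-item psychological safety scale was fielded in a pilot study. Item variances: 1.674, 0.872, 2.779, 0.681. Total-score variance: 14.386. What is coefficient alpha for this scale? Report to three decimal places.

coefficient alpha = 0.777

ΣVar(i) = 1.674 + 0.872 + 2.779 + 0.681 = 6.006
α = (k/(k−1))·(1 − ΣVar(i)/total variance) = (4/3)·(1 − 6.006/14.386) = 0.777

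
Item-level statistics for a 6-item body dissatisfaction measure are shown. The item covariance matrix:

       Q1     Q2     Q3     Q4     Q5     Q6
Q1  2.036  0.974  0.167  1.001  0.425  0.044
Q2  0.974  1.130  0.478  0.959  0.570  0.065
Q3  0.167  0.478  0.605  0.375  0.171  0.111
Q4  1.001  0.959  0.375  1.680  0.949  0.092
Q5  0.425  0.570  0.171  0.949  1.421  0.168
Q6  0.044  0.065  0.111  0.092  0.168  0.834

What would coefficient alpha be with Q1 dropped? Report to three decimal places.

α = 0.727

Remaining items: Q2, Q3, Q4, Q5, Q6 (k = 5).
sum of item variances = 1.130 + 0.605 + 1.680 + 1.421 + 0.834 = 5.670
σ²_total = 5.670 + 2 × 3.938 = 13.546
α (item deleted) = (5/4)·(1 − 5.670/13.546) = 0.727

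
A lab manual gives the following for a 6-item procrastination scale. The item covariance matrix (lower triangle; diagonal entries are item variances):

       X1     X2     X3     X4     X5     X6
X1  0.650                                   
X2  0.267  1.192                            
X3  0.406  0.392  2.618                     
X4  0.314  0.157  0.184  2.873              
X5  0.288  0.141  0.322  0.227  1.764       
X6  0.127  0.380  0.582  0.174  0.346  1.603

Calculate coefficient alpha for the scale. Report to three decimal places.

coefficient alpha = 0.535

Σσ²ᵢ = 0.650 + 1.192 + 2.618 + 2.873 + 1.764 + 1.603 = 10.700
Sum of off-diagonal covariances = 4.307
Var(T) = 10.700 + 2 × 4.307 = 19.314
α = (k/(k−1))·(1 − Σσ²ᵢ/Var(T)) = (6/5)·(1 − 10.700/19.314) = 0.535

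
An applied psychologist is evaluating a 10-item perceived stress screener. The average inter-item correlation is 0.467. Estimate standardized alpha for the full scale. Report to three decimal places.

Standardized α = k·r̄ / (1 + (k−1)·r̄) = 10 × 0.467 / (1 + 9 × 0.467)
  = 4.6700 / 5.2030 = 0.898

standardized alpha = 0.898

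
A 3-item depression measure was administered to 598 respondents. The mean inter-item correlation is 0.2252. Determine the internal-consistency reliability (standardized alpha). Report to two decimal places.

α = 0.47

Standardized α = k·r̄ / (1 + (k−1)·r̄) = 3 × 0.2252 / (1 + 2 × 0.2252)
  = 0.6756 / 1.4504 = 0.47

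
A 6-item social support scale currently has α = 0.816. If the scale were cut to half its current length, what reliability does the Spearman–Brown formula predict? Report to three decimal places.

Length factor m = 1/2
α' = m·α / (1 − (1−m)·α)
   = 1/2 × 0.816 / (1 − (1 − 1/2) × 0.816)
   = 0.4080 / 0.5920 = 0.689

predicted reliability = 0.689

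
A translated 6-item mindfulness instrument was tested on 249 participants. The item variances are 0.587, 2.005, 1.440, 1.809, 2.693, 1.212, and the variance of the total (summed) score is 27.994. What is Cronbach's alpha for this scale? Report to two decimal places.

Σσ²ᵢ = 0.587 + 2.005 + 1.440 + 1.809 + 2.693 + 1.212 = 9.746
α = (k/(k−1))·(1 − Σσ²ᵢ/σ²_T) = (6/5)·(1 − 9.746/27.994) = 0.78

Cronbach's alpha = 0.78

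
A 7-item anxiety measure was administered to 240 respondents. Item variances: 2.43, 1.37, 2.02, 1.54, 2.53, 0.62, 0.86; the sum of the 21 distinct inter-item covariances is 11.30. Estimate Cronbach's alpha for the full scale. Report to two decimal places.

Cronbach's alpha = 0.78

sum of item variances = 2.43 + 1.37 + 2.02 + 1.54 + 2.53 + 0.62 + 0.86 = 11.37
Sum of distinct covariances = 11.30
total variance = sum of item variances + 2·Σcov = 11.37 + 2 × 11.30 = 33.97
α = (7/6)·(1 − 11.37/33.97) = 0.78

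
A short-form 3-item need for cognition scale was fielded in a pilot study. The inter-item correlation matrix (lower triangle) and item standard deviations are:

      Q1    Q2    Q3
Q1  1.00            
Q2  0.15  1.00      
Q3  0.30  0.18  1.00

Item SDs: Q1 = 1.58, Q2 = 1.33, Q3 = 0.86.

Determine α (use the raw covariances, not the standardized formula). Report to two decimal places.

α = 0.41

Σσ²ᵢ = 1.58² + 1.33² + 0.86² = 5.0049
Covariances σ_ij = r_ij · s_i · s_j:
  σ(Q1,Q2) = 0.15 × 1.58 × 1.33 = 0.3152
  σ(Q1,Q3) = 0.30 × 1.58 × 0.86 = 0.4076
  σ(Q2,Q3) = 0.18 × 1.33 × 0.86 = 0.2059
σ²_T = Σσ²ᵢ + 2·Σσ_ij = 5.0049 + 2 × 0.9287 = 6.8623
α = (3/2)·(1 − 5.0049/6.8623) = 0.41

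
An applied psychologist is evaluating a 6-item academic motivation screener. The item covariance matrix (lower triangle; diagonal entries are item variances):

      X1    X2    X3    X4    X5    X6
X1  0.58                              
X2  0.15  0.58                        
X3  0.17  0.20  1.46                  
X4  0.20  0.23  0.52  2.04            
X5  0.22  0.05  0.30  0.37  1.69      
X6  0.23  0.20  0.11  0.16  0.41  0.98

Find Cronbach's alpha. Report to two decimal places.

Cronbach's alpha = 0.59

Σσᵢ² = 0.58 + 0.58 + 1.46 + 2.04 + 1.69 + 0.98 = 7.33
Sum of off-diagonal covariances = 3.52
σ²_T = 7.33 + 2 × 3.52 = 14.37
α = (k/(k−1))·(1 − Σσᵢ²/σ²_T) = (6/5)·(1 − 7.33/14.37) = 0.59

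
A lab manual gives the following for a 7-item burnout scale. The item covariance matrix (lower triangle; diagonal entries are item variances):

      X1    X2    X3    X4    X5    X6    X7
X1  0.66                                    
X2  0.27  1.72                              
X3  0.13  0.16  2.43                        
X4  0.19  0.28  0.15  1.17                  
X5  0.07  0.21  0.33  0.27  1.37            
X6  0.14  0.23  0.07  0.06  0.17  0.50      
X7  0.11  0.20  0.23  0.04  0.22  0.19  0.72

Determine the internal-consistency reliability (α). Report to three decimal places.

α = 0.542

Σσ²ᵢ = 0.66 + 1.72 + 2.43 + 1.17 + 1.37 + 0.50 + 0.72 = 8.57
Σ_{i<j} σ_ij = 3.72
σ²_T = 8.57 + 2 × 3.72 = 16.01
α = (k/(k−1))·(1 − Σσ²ᵢ/σ²_T) = (7/6)·(1 − 8.57/16.01) = 0.542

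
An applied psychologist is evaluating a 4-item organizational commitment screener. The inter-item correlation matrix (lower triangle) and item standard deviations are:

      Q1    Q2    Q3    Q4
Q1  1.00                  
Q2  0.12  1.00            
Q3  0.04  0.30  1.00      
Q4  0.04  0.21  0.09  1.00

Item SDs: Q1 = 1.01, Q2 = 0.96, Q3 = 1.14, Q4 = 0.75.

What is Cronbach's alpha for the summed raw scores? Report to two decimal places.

Σσ²ᵢ = 1.01² + 0.96² + 1.14² + 0.75² = 3.8038
Covariances σ_ij = r_ij · s_i · s_j:
  σ(Q1,Q2) = 0.12 × 1.01 × 0.96 = 0.1164
  σ(Q1,Q3) = 0.04 × 1.01 × 1.14 = 0.0461
  σ(Q1,Q4) = 0.04 × 1.01 × 0.75 = 0.0303
  σ(Q2,Q3) = 0.30 × 0.96 × 1.14 = 0.3283
  σ(Q2,Q4) = 0.21 × 0.96 × 0.75 = 0.1512
  σ(Q3,Q4) = 0.09 × 1.14 × 0.75 = 0.0769
σ²_T = Σσ²ᵢ + 2·Σσ_ij = 3.8038 + 2 × 0.7492 = 5.3022
α = (4/3)·(1 − 3.8038/5.3022) = 0.38

Cronbach's alpha = 0.38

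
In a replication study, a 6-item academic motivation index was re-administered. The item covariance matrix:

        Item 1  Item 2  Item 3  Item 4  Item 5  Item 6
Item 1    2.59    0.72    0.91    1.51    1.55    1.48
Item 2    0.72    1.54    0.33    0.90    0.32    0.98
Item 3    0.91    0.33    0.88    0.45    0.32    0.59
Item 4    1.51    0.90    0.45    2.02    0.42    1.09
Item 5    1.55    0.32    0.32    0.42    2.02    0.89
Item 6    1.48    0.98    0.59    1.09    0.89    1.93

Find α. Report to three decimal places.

α = 0.833

sum of item variances = 2.59 + 1.54 + 0.88 + 2.02 + 2.02 + 1.93 = 10.98
Sum of the distinct covariances = 12.46
total variance = 10.98 + 2 × 12.46 = 35.90
α = (k/(k−1))·(1 − sum of item variances/total variance) = (6/5)·(1 − 10.98/35.90) = 0.833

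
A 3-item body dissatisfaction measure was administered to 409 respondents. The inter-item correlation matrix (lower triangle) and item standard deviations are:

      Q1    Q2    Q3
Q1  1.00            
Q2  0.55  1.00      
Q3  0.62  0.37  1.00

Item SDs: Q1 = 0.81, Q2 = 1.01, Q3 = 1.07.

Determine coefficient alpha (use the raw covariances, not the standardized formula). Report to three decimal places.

Σσ²ᵢ = 0.81² + 1.01² + 1.07² = 2.8211
Covariances σ_ij = r_ij · s_i · s_j:
  σ(Q1,Q2) = 0.55 × 0.81 × 1.01 = 0.4500
  σ(Q1,Q3) = 0.62 × 0.81 × 1.07 = 0.5374
  σ(Q2,Q3) = 0.37 × 1.01 × 1.07 = 0.3999
σ²_T = Σσ²ᵢ + 2·Σσ_ij = 2.8211 + 2 × 1.3873 = 5.5957
α = (3/2)·(1 − 2.8211/5.5957) = 0.744

α = 0.744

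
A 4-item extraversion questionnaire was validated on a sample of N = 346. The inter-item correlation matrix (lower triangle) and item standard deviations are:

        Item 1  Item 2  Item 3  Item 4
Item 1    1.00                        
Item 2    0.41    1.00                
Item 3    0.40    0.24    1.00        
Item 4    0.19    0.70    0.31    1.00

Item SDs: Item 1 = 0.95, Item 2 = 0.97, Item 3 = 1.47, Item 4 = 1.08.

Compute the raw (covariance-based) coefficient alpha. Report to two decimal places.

Σσ²ᵢ = 0.95² + 0.97² + 1.47² + 1.08² = 5.1707
Covariances σ_ij = r_ij · s_i · s_j:
  σ(Item 1,Item 2) = 0.41 × 0.95 × 0.97 = 0.3778
  σ(Item 1,Item 3) = 0.40 × 0.95 × 1.47 = 0.5586
  σ(Item 1,Item 4) = 0.19 × 0.95 × 1.08 = 0.1949
  σ(Item 2,Item 3) = 0.24 × 0.97 × 1.47 = 0.3422
  σ(Item 2,Item 4) = 0.70 × 0.97 × 1.08 = 0.7333
  σ(Item 3,Item 4) = 0.31 × 1.47 × 1.08 = 0.4922
σ²_T = Σσ²ᵢ + 2·Σσ_ij = 5.1707 + 2 × 2.6990 = 10.5687
α = (4/3)·(1 − 5.1707/10.5687) = 0.68

α = 0.68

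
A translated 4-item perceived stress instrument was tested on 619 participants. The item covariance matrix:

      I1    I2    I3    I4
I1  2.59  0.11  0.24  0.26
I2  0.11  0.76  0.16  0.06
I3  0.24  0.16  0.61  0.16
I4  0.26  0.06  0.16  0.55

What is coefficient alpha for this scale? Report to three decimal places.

coefficient alpha = 0.407

ΣVar(i) = 2.59 + 0.76 + 0.61 + 0.55 = 4.51
Sum of the distinct covariances = 0.99
total variance = 4.51 + 2 × 0.99 = 6.49
α = (k/(k−1))·(1 − ΣVar(i)/total variance) = (4/3)·(1 − 4.51/6.49) = 0.407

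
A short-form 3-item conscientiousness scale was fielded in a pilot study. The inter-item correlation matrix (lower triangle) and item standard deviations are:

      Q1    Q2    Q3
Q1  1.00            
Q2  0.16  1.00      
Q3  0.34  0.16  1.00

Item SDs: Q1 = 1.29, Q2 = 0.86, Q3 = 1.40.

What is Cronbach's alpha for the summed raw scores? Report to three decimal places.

α = 0.466

Σσ²ᵢ = 1.29² + 0.86² + 1.40² = 4.3637
Covariances σ_ij = r_ij · s_i · s_j:
  σ(Q1,Q2) = 0.16 × 1.29 × 0.86 = 0.1775
  σ(Q1,Q3) = 0.34 × 1.29 × 1.40 = 0.6140
  σ(Q2,Q3) = 0.16 × 0.86 × 1.40 = 0.1926
σ²_T = Σσ²ᵢ + 2·Σσ_ij = 4.3637 + 2 × 0.9841 = 6.3319
α = (3/2)·(1 − 4.3637/6.3319) = 0.466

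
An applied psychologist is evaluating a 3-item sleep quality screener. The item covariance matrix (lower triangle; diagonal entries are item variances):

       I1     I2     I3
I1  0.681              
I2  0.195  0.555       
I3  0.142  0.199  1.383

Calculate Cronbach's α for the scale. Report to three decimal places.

Σσᵢ² = 0.681 + 0.555 + 1.383 = 2.619
Sum of off-diagonal covariances = 0.536
total variance = 2.619 + 2 × 0.536 = 3.691
α = (k/(k−1))·(1 − Σσᵢ²/total variance) = (3/2)·(1 − 2.619/3.691) = 0.436

Cronbach's α = 0.436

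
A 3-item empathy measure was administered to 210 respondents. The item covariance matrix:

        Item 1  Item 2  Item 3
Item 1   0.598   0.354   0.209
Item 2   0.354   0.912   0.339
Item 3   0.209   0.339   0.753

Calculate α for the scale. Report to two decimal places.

α = 0.67

Σσᵢ² = 0.598 + 0.912 + 0.753 = 2.263
Sum of off-diagonal covariances = 0.902
Var(T) = 2.263 + 2 × 0.902 = 4.067
α = (k/(k−1))·(1 − Σσᵢ²/Var(T)) = (3/2)·(1 − 2.263/4.067) = 0.67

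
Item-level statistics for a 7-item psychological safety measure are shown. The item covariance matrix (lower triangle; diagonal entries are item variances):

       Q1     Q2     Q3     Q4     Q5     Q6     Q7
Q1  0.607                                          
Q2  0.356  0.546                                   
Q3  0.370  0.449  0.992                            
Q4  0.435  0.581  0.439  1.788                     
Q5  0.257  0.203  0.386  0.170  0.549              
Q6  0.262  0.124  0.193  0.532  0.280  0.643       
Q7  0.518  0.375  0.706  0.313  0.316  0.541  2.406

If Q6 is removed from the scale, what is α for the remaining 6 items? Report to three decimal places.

Remaining items: Q1, Q2, Q3, Q4, Q5, Q7 (k = 6).
Σσ²ᵢ = 0.607 + 0.546 + 0.992 + 1.788 + 0.549 + 2.406 = 6.888
total variance = 6.888 + 2 × 5.874 = 18.636
α (item deleted) = (6/5)·(1 − 6.888/18.636) = 0.756

α = 0.756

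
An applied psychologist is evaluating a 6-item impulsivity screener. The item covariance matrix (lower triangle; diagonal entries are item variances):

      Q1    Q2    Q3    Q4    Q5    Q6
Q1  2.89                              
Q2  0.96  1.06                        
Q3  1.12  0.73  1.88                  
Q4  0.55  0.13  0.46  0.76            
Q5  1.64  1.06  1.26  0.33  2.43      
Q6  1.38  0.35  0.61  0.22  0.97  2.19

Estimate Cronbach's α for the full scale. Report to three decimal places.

Σσ²ᵢ = 2.89 + 1.06 + 1.88 + 0.76 + 2.43 + 2.19 = 11.21
Sum of the distinct covariances = 11.77
total variance = 11.21 + 2 × 11.77 = 34.75
α = (k/(k−1))·(1 − Σσ²ᵢ/total variance) = (6/5)·(1 − 11.21/34.75) = 0.813

Cronbach's α = 0.813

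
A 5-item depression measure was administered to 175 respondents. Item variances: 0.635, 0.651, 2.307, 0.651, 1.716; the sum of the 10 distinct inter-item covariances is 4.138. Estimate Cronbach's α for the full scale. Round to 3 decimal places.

α = 0.727

sum of item variances = 0.635 + 0.651 + 2.307 + 0.651 + 1.716 = 5.960
Sum of distinct covariances = 4.138
total variance = sum of item variances + 2·Σcov = 5.960 + 2 × 4.138 = 14.236
α = (5/4)·(1 − 5.960/14.236) = 0.727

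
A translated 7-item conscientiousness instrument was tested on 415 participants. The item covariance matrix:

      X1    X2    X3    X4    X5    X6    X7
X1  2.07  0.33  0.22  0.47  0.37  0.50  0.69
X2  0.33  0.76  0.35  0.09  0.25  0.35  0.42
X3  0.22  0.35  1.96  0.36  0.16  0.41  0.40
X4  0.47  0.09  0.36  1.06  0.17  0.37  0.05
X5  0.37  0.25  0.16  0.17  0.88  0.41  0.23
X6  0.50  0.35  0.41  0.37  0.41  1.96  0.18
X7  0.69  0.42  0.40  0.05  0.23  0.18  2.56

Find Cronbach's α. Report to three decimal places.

Σσᵢ² = 2.07 + 0.76 + 1.96 + 1.06 + 0.88 + 1.96 + 2.56 = 11.25
Σ_{i<j} σ_ij = 6.78
Var(T) = 11.25 + 2 × 6.78 = 24.81
α = (k/(k−1))·(1 − Σσᵢ²/Var(T)) = (7/6)·(1 − 11.25/24.81) = 0.638

Cronbach's α = 0.638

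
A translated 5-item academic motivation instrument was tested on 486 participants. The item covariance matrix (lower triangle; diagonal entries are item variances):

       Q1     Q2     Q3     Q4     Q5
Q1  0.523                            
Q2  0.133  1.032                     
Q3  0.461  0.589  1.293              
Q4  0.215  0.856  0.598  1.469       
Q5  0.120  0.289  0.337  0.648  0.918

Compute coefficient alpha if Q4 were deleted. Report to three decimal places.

Remaining items: Q1, Q2, Q3, Q5 (k = 4).
ΣVar(i) = 0.523 + 1.032 + 1.293 + 0.918 = 3.766
σ²_total = 3.766 + 2 × 1.929 = 7.624
α (item deleted) = (4/3)·(1 − 3.766/7.624) = 0.675

α = 0.675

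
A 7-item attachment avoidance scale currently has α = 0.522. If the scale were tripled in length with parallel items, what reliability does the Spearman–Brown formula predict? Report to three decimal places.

predicted reliability = 0.766

Length factor m = 3
α' = m·α / (1 + (m−1)·α)
   = 3 × 0.522 / (1 + (3 − 1) × 0.522)
   = 1.5660 / 2.0440 = 0.766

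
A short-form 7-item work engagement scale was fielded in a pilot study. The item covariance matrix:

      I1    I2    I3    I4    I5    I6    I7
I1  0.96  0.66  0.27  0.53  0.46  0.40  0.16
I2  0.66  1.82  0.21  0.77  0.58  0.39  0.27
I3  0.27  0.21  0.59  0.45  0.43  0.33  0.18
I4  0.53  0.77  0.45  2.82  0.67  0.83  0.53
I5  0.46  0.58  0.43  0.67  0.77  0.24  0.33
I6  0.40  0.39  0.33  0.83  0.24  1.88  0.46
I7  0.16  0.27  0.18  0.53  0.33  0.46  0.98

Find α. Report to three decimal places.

α = 0.759

ΣVar(i) = 0.96 + 1.82 + 0.59 + 2.82 + 0.77 + 1.88 + 0.98 = 9.82
Sum of off-diagonal covariances = 9.15
σ²_T = 9.82 + 2 × 9.15 = 28.12
α = (k/(k−1))·(1 − ΣVar(i)/σ²_T) = (7/6)·(1 − 9.82/28.12) = 0.759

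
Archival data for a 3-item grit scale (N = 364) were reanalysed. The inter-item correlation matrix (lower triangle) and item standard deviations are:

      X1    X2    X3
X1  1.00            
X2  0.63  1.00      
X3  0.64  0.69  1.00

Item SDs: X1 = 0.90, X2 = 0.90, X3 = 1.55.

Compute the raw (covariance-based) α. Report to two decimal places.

α = 0.81

Σσ²ᵢ = 0.90² + 0.90² + 1.55² = 4.0225
Covariances σ_ij = r_ij · s_i · s_j:
  σ(X1,X2) = 0.63 × 0.90 × 0.90 = 0.5103
  σ(X1,X3) = 0.64 × 0.90 × 1.55 = 0.8928
  σ(X2,X3) = 0.69 × 0.90 × 1.55 = 0.9626
σ²_T = Σσ²ᵢ + 2·Σσ_ij = 4.0225 + 2 × 2.3657 = 8.7539
α = (3/2)·(1 − 4.0225/8.7539) = 0.81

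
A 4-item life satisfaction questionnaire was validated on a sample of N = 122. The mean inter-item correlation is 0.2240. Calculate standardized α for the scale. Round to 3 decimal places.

Standardized α = k·r̄ / (1 + (k−1)·r̄) = 4 × 0.2240 / (1 + 3 × 0.2240)
  = 0.8960 / 1.6720 = 0.536

α = 0.536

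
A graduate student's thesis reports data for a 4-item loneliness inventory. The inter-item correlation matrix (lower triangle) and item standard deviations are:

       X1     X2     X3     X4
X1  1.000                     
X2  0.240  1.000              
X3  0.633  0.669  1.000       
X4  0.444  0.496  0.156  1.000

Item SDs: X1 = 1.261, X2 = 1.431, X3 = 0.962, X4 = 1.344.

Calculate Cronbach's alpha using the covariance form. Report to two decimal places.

α = 0.74

Σσ²ᵢ = 1.261² + 1.431² + 0.962² + 1.344² = 6.3697
Covariances σ_ij = r_ij · s_i · s_j:
  σ(X1,X2) = 0.240 × 1.261 × 1.431 = 0.4331
  σ(X1,X3) = 0.633 × 1.261 × 0.962 = 0.7679
  σ(X1,X4) = 0.444 × 1.261 × 1.344 = 0.7525
  σ(X2,X3) = 0.669 × 1.431 × 0.962 = 0.9210
  σ(X2,X4) = 0.496 × 1.431 × 1.344 = 0.9539
  σ(X3,X4) = 0.156 × 0.962 × 1.344 = 0.2017
σ²_T = Σσ²ᵢ + 2·Σσ_ij = 6.3697 + 2 × 4.0301 = 14.4299
α = (4/3)·(1 − 6.3697/14.4299) = 0.74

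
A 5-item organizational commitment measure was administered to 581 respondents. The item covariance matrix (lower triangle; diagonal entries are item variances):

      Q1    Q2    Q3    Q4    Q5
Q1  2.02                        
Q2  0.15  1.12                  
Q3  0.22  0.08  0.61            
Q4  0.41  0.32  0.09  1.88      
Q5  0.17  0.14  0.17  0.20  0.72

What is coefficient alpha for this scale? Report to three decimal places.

α = 0.476

sum of item variances = 2.02 + 1.12 + 0.61 + 1.88 + 0.72 = 6.35
Σ_{i<j} σ_ij = 1.95
Var(T) = 6.35 + 2 × 1.95 = 10.25
α = (k/(k−1))·(1 − sum of item variances/Var(T)) = (5/4)·(1 − 6.35/10.25) = 0.476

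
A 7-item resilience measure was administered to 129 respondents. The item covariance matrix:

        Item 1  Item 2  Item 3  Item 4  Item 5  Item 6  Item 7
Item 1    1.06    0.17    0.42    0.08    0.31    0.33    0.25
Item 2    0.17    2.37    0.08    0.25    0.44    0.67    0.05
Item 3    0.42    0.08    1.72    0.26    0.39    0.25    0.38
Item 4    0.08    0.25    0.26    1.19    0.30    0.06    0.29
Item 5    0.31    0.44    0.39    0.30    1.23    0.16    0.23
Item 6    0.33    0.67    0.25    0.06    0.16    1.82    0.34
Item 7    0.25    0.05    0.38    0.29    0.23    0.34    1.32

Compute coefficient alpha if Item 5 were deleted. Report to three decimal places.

Remaining items: Item 1, Item 2, Item 3, Item 4, Item 6, Item 7 (k = 6).
sum of item variances = 1.06 + 2.37 + 1.72 + 1.19 + 1.82 + 1.32 = 9.48
σ²_T = 9.48 + 2 × 3.88 = 17.24
α (item deleted) = (6/5)·(1 − 9.48/17.24) = 0.540

α = 0.540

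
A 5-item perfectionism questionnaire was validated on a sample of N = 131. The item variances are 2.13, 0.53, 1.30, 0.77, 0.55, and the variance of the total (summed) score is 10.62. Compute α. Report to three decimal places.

Σσᵢ² = 2.13 + 0.53 + 1.30 + 0.77 + 0.55 = 5.28
α = (k/(k−1))·(1 − Σσᵢ²/σ²_total) = (5/4)·(1 − 5.28/10.62) = 0.629

α = 0.629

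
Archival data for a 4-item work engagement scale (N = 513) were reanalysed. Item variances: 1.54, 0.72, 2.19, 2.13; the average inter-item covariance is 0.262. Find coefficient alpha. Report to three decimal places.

α = 0.431

ΣVar(i) = 1.54 + 0.72 + 2.19 + 2.13 = 6.58
Sum of the 6 distinct covariances = 6 × 0.262 = 1.572
σ²_total = ΣVar(i) + 2·Σcov = 6.58 + 2 × 1.572 = 9.724
α = (4/3)·(1 − 6.58/9.724) = 0.431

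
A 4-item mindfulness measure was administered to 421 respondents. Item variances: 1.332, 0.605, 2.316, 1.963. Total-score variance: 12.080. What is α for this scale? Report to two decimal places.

Σσ²ᵢ = 1.332 + 0.605 + 2.316 + 1.963 = 6.216
α = (k/(k−1))·(1 − Σσ²ᵢ/total variance) = (4/3)·(1 − 6.216/12.080) = 0.65

α = 0.65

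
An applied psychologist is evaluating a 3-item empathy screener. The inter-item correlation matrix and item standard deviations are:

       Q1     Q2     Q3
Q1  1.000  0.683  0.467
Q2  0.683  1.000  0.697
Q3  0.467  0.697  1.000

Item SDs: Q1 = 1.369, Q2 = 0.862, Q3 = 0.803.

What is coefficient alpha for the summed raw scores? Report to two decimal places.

Σσ²ᵢ = 1.369² + 0.862² + 0.803² = 3.2620
Covariances σ_ij = r_ij · s_i · s_j:
  σ(Q1,Q2) = 0.683 × 1.369 × 0.862 = 0.8060
  σ(Q1,Q3) = 0.467 × 1.369 × 0.803 = 0.5134
  σ(Q2,Q3) = 0.697 × 0.862 × 0.803 = 0.4825
σ²_T = Σσ²ᵢ + 2·Σσ_ij = 3.2620 + 2 × 1.8019 = 6.8658
α = (3/2)·(1 − 3.2620/6.8658) = 0.79

coefficient alpha = 0.79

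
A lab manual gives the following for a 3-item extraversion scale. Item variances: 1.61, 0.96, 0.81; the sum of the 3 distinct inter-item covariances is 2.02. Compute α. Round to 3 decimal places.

α = 0.817

sum of item variances = 1.61 + 0.96 + 0.81 = 3.38
Sum of distinct covariances = 2.02
Var(T) = sum of item variances + 2·Σcov = 3.38 + 2 × 2.02 = 7.42
α = (3/2)·(1 − 3.38/7.42) = 0.817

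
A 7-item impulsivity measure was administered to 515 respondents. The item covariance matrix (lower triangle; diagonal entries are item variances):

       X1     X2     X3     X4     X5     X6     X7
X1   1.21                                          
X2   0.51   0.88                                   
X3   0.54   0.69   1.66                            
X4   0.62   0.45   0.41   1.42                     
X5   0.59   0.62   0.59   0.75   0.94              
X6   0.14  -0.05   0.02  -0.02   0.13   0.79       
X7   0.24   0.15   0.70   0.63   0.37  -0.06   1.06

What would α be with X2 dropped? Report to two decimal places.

α = 0.74

Remaining items: X1, X3, X4, X5, X6, X7 (k = 6).
ΣVar(i) = 1.21 + 1.66 + 1.42 + 0.94 + 0.79 + 1.06 = 7.08
Var(T) = 7.08 + 2 × 5.65 = 18.38
α (item deleted) = (6/5)·(1 − 7.08/18.38) = 0.74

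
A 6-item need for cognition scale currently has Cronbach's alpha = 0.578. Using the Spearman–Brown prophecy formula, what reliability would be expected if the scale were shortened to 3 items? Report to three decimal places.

predicted reliability = 0.406

Length factor m = 3/6 = 0.5000
α' = m·α / (1 − (1−m)·α)
   = 3/6 × 0.578 / (1 − (1 − 3/6) × 0.578)
   = 0.2890 / 0.7110 = 0.406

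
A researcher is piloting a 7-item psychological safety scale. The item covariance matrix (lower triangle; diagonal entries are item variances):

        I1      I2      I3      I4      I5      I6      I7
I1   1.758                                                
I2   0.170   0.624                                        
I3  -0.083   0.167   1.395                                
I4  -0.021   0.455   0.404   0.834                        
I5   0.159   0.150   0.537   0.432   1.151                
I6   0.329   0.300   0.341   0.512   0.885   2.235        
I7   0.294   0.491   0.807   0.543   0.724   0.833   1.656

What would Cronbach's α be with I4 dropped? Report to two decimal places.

Remaining items: I1, I2, I3, I5, I6, I7 (k = 6).
Σσ²ᵢ = 1.758 + 0.624 + 1.395 + 1.151 + 2.235 + 1.656 = 8.819
total variance = 8.819 + 2 × 6.104 = 21.027
α (item deleted) = (6/5)·(1 − 8.819/21.027) = 0.70

Cronbach's α = 0.70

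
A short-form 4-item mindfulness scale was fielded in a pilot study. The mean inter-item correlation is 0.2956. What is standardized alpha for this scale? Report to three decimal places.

α = 0.627

Standardized α = k·r̄ / (1 + (k−1)·r̄) = 4 × 0.2956 / (1 + 3 × 0.2956)
  = 1.1824 / 1.8868 = 0.627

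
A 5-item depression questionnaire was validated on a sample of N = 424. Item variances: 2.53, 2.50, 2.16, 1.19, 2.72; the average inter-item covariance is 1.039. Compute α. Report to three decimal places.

Σσᵢ² = 2.53 + 2.50 + 2.16 + 1.19 + 2.72 = 11.10
Sum of the 10 distinct covariances = 10 × 1.039 = 10.390
σ²_total = Σσᵢ² + 2·Σcov = 11.10 + 2 × 10.390 = 31.880
α = (5/4)·(1 − 11.10/31.880) = 0.815

α = 0.815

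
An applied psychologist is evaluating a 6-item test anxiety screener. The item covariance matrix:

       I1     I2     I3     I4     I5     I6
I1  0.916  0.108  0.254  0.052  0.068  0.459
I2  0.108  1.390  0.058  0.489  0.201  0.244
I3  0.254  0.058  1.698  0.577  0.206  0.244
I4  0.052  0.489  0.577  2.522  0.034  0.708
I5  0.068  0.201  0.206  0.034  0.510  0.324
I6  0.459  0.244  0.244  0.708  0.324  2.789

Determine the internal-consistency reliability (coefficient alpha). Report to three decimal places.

sum of item variances = 0.916 + 1.390 + 1.698 + 2.522 + 0.510 + 2.789 = 9.825
Σ_{i<j} σ_ij = 4.026
σ²_total = 9.825 + 2 × 4.026 = 17.877
α = (k/(k−1))·(1 − sum of item variances/σ²_total) = (6/5)·(1 − 9.825/17.877) = 0.540

coefficient alpha = 0.540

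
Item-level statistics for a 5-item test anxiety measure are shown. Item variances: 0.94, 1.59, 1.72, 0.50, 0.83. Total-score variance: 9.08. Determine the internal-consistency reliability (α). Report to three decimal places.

α = 0.482

Σσᵢ² = 0.94 + 1.59 + 1.72 + 0.50 + 0.83 = 5.58
α = (k/(k−1))·(1 − Σσᵢ²/Var(T)) = (5/4)·(1 − 5.58/9.08) = 0.482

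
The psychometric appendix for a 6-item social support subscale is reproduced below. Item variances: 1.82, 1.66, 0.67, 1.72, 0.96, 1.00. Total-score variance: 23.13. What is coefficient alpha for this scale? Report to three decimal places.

α = 0.794

ΣVar(i) = 1.82 + 1.66 + 0.67 + 1.72 + 0.96 + 1.00 = 7.83
α = (k/(k−1))·(1 − ΣVar(i)/σ²_total) = (6/5)·(1 − 7.83/23.13) = 0.794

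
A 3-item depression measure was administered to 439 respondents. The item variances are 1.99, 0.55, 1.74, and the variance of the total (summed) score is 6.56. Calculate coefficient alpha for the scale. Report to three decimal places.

Σσᵢ² = 1.99 + 0.55 + 1.74 = 4.28
α = (k/(k−1))·(1 − Σσᵢ²/σ²_T) = (3/2)·(1 − 4.28/6.56) = 0.521

α = 0.521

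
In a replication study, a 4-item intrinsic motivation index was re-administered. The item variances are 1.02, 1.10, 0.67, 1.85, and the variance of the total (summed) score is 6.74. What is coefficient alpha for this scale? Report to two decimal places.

α = 0.42

ΣVar(i) = 1.02 + 1.10 + 0.67 + 1.85 = 4.64
α = (k/(k−1))·(1 − ΣVar(i)/total variance) = (4/3)·(1 − 4.64/6.74) = 0.42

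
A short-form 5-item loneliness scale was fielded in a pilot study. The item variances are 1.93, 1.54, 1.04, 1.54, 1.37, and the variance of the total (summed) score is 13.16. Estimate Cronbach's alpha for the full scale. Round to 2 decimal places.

Σσᵢ² = 1.93 + 1.54 + 1.04 + 1.54 + 1.37 = 7.42
α = (k/(k−1))·(1 − Σσᵢ²/σ²_T) = (5/4)·(1 − 7.42/13.16) = 0.55

α = 0.55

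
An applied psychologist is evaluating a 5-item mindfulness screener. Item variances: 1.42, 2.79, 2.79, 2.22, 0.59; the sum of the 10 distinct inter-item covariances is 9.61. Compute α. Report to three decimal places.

α = 0.828

ΣVar(i) = 1.42 + 2.79 + 2.79 + 2.22 + 0.59 = 9.81
Sum of distinct covariances = 9.61
total variance = ΣVar(i) + 2·Σcov = 9.81 + 2 × 9.61 = 29.03
α = (5/4)·(1 − 9.81/29.03) = 0.828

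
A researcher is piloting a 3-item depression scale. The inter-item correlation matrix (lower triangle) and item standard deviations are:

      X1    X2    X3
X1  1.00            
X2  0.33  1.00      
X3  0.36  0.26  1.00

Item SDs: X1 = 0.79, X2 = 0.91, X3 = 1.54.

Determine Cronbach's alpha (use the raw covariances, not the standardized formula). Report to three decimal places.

Σσ²ᵢ = 0.79² + 0.91² + 1.54² = 3.8238
Covariances σ_ij = r_ij · s_i · s_j:
  σ(X1,X2) = 0.33 × 0.79 × 0.91 = 0.2372
  σ(X1,X3) = 0.36 × 0.79 × 1.54 = 0.4380
  σ(X2,X3) = 0.26 × 0.91 × 1.54 = 0.3644
σ²_T = Σσ²ᵢ + 2·Σσ_ij = 3.8238 + 2 × 1.0396 = 5.9030
α = (3/2)·(1 − 3.8238/5.9030) = 0.528

α = 0.528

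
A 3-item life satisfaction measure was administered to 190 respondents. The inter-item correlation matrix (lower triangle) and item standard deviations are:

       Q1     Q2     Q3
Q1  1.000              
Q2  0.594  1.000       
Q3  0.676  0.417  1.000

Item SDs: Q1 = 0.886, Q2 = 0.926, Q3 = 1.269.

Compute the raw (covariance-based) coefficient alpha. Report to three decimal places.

Σσ²ᵢ = 0.886² + 0.926² + 1.269² = 3.2528
Covariances σ_ij = r_ij · s_i · s_j:
  σ(Q1,Q2) = 0.594 × 0.886 × 0.926 = 0.4873
  σ(Q1,Q3) = 0.676 × 0.886 × 1.269 = 0.7600
  σ(Q2,Q3) = 0.417 × 0.926 × 1.269 = 0.4900
σ²_T = Σσ²ᵢ + 2·Σσ_ij = 3.2528 + 2 × 1.7373 = 6.7274
α = (3/2)·(1 − 3.2528/6.7274) = 0.775

coefficient alpha = 0.775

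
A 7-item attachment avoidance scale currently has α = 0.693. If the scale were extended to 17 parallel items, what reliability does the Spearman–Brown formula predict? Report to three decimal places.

predicted reliability = 0.846

Length factor m = 17/7 = 2.4286
α' = m·α / (1 + (m−1)·α)
   = 17/7 × 0.693 / (1 + (17/7 − 1) × 0.693)
   = 1.6830 / 1.9900 = 0.846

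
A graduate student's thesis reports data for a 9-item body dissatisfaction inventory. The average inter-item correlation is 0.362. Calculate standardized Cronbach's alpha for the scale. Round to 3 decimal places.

standardized Cronbach's alpha = 0.836

Standardized α = k·r̄ / (1 + (k−1)·r̄) = 9 × 0.362 / (1 + 8 × 0.362)
  = 3.2580 / 3.8960 = 0.836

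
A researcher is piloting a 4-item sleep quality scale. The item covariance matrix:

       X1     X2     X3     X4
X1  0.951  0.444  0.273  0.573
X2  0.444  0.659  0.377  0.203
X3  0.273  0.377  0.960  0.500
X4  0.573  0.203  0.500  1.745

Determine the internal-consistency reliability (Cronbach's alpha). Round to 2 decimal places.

Σσᵢ² = 0.951 + 0.659 + 0.960 + 1.745 = 4.315
Σ_{i<j} σ_ij = 2.370
σ²_total = 4.315 + 2 × 2.370 = 9.055
α = (k/(k−1))·(1 − Σσᵢ²/σ²_total) = (4/3)·(1 − 4.315/9.055) = 0.70

α = 0.70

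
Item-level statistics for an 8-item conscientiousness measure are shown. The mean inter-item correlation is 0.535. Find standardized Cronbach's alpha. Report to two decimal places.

Standardized α = k·r̄ / (1 + (k−1)·r̄) = 8 × 0.535 / (1 + 7 × 0.535)
  = 4.2800 / 4.7450 = 0.90

α = 0.90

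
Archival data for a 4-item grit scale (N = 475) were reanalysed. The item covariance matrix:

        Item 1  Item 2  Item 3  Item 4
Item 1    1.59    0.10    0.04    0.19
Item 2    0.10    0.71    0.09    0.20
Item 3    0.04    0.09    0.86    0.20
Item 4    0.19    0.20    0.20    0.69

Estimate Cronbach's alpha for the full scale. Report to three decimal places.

Cronbach's alpha = 0.398

Σσ²ᵢ = 1.59 + 0.71 + 0.86 + 0.69 = 3.85
Sum of off-diagonal covariances = 0.82
Var(T) = 3.85 + 2 × 0.82 = 5.49
α = (k/(k−1))·(1 − Σσ²ᵢ/Var(T)) = (4/3)·(1 − 3.85/5.49) = 0.398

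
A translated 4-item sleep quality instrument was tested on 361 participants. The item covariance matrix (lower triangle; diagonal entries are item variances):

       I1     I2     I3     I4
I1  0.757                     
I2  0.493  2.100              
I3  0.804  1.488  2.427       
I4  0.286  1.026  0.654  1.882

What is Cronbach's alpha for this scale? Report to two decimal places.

Cronbach's alpha = 0.76

Σσᵢ² = 0.757 + 2.100 + 2.427 + 1.882 = 7.166
Σ_{i<j} σ_ij = 4.751
σ²_T = 7.166 + 2 × 4.751 = 16.668
α = (k/(k−1))·(1 − Σσᵢ²/σ²_T) = (4/3)·(1 − 7.166/16.668) = 0.76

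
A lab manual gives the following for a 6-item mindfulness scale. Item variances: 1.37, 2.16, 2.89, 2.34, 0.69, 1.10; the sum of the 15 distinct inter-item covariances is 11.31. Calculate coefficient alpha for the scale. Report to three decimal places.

coefficient alpha = 0.818

Σσᵢ² = 1.37 + 2.16 + 2.89 + 2.34 + 0.69 + 1.10 = 10.55
Sum of distinct covariances = 11.31
σ²_total = Σσᵢ² + 2·Σcov = 10.55 + 2 × 11.31 = 33.17
α = (6/5)·(1 − 10.55/33.17) = 0.818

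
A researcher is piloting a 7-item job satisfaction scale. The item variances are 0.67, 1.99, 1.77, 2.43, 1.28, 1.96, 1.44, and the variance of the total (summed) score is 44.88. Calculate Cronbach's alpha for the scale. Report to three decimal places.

Σσ²ᵢ = 0.67 + 1.99 + 1.77 + 2.43 + 1.28 + 1.96 + 1.44 = 11.54
α = (k/(k−1))·(1 − Σσ²ᵢ/total variance) = (7/6)·(1 − 11.54/44.88) = 0.867

Cronbach's alpha = 0.867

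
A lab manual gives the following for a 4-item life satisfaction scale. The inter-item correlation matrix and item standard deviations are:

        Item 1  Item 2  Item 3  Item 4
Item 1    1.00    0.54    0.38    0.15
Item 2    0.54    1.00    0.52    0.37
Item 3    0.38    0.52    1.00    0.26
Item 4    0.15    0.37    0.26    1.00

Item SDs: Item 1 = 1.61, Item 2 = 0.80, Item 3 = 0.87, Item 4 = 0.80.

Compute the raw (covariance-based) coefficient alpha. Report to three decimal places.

coefficient alpha = 0.650

Σσ²ᵢ = 1.61² + 0.80² + 0.87² + 0.80² = 4.6290
Covariances σ_ij = r_ij · s_i · s_j:
  σ(Item 1,Item 2) = 0.54 × 1.61 × 0.80 = 0.6955
  σ(Item 1,Item 3) = 0.38 × 1.61 × 0.87 = 0.5323
  σ(Item 1,Item 4) = 0.15 × 1.61 × 0.80 = 0.1932
  σ(Item 2,Item 3) = 0.52 × 0.80 × 0.87 = 0.3619
  σ(Item 2,Item 4) = 0.37 × 0.80 × 0.80 = 0.2368
  σ(Item 3,Item 4) = 0.26 × 0.87 × 0.80 = 0.1810
σ²_T = Σσ²ᵢ + 2·Σσ_ij = 4.6290 + 2 × 2.2007 = 9.0304
α = (4/3)·(1 − 4.6290/9.0304) = 0.650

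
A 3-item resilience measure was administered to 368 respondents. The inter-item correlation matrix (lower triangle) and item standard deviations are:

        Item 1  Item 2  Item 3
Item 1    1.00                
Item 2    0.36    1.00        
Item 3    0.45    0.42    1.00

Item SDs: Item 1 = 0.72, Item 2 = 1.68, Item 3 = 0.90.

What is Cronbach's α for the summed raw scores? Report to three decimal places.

Σσ²ᵢ = 0.72² + 1.68² + 0.90² = 4.1508
Covariances σ_ij = r_ij · s_i · s_j:
  σ(Item 1,Item 2) = 0.36 × 0.72 × 1.68 = 0.4355
  σ(Item 1,Item 3) = 0.45 × 0.72 × 0.90 = 0.2916
  σ(Item 2,Item 3) = 0.42 × 1.68 × 0.90 = 0.6350
σ²_T = Σσ²ᵢ + 2·Σσ_ij = 4.1508 + 2 × 1.3621 = 6.8750
α = (3/2)·(1 − 4.1508/6.8750) = 0.594

α = 0.594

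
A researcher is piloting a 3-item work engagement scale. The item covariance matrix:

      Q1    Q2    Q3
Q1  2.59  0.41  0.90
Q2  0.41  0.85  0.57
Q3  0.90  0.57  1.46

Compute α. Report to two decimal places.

sum of item variances = 2.59 + 0.85 + 1.46 = 4.90
Σ_{i<j} σ_ij = 1.88
Var(T) = 4.90 + 2 × 1.88 = 8.66
α = (k/(k−1))·(1 − sum of item variances/Var(T)) = (3/2)·(1 − 4.90/8.66) = 0.65

α = 0.65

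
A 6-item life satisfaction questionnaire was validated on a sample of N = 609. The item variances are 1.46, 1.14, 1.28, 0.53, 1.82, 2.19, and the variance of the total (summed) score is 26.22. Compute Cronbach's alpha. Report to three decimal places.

ΣVar(i) = 1.46 + 1.14 + 1.28 + 0.53 + 1.82 + 2.19 = 8.42
α = (k/(k−1))·(1 − ΣVar(i)/σ²_total) = (6/5)·(1 − 8.42/26.22) = 0.815

α = 0.815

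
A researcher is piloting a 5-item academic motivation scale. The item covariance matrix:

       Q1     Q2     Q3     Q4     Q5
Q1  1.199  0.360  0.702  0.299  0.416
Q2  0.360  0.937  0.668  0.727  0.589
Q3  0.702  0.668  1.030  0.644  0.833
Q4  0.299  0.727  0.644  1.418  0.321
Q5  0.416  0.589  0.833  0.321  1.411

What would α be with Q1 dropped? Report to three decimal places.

α = 0.816

Remaining items: Q2, Q3, Q4, Q5 (k = 4).
ΣVar(i) = 0.937 + 1.030 + 1.418 + 1.411 = 4.796
σ²_T = 4.796 + 2 × 3.782 = 12.360
α (item deleted) = (4/3)·(1 − 4.796/12.360) = 0.816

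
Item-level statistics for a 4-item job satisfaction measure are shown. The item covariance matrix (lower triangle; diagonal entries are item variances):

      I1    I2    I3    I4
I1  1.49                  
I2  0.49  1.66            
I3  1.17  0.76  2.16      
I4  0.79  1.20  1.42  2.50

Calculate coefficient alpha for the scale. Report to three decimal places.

sum of item variances = 1.49 + 1.66 + 2.16 + 2.50 = 7.81
Sum of off-diagonal covariances = 5.83
σ²_total = 7.81 + 2 × 5.83 = 19.47
α = (k/(k−1))·(1 − sum of item variances/σ²_total) = (4/3)·(1 − 7.81/19.47) = 0.798

α = 0.798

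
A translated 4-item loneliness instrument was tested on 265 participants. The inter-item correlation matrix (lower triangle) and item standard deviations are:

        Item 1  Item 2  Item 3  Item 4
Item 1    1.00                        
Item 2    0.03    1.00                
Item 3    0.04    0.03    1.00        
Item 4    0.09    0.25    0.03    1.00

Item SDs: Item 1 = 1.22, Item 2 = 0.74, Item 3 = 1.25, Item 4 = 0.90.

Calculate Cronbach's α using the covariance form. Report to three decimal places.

α = 0.211

Σσ²ᵢ = 1.22² + 0.74² + 1.25² + 0.90² = 4.4085
Covariances σ_ij = r_ij · s_i · s_j:
  σ(Item 1,Item 2) = 0.03 × 1.22 × 0.74 = 0.0271
  σ(Item 1,Item 3) = 0.04 × 1.22 × 1.25 = 0.0610
  σ(Item 1,Item 4) = 0.09 × 1.22 × 0.90 = 0.0988
  σ(Item 2,Item 3) = 0.03 × 0.74 × 1.25 = 0.0277
  σ(Item 2,Item 4) = 0.25 × 0.74 × 0.90 = 0.1665
  σ(Item 3,Item 4) = 0.03 × 1.25 × 0.90 = 0.0338
σ²_T = Σσ²ᵢ + 2·Σσ_ij = 4.4085 + 2 × 0.4149 = 5.2383
α = (4/3)·(1 − 4.4085/5.2383) = 0.211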